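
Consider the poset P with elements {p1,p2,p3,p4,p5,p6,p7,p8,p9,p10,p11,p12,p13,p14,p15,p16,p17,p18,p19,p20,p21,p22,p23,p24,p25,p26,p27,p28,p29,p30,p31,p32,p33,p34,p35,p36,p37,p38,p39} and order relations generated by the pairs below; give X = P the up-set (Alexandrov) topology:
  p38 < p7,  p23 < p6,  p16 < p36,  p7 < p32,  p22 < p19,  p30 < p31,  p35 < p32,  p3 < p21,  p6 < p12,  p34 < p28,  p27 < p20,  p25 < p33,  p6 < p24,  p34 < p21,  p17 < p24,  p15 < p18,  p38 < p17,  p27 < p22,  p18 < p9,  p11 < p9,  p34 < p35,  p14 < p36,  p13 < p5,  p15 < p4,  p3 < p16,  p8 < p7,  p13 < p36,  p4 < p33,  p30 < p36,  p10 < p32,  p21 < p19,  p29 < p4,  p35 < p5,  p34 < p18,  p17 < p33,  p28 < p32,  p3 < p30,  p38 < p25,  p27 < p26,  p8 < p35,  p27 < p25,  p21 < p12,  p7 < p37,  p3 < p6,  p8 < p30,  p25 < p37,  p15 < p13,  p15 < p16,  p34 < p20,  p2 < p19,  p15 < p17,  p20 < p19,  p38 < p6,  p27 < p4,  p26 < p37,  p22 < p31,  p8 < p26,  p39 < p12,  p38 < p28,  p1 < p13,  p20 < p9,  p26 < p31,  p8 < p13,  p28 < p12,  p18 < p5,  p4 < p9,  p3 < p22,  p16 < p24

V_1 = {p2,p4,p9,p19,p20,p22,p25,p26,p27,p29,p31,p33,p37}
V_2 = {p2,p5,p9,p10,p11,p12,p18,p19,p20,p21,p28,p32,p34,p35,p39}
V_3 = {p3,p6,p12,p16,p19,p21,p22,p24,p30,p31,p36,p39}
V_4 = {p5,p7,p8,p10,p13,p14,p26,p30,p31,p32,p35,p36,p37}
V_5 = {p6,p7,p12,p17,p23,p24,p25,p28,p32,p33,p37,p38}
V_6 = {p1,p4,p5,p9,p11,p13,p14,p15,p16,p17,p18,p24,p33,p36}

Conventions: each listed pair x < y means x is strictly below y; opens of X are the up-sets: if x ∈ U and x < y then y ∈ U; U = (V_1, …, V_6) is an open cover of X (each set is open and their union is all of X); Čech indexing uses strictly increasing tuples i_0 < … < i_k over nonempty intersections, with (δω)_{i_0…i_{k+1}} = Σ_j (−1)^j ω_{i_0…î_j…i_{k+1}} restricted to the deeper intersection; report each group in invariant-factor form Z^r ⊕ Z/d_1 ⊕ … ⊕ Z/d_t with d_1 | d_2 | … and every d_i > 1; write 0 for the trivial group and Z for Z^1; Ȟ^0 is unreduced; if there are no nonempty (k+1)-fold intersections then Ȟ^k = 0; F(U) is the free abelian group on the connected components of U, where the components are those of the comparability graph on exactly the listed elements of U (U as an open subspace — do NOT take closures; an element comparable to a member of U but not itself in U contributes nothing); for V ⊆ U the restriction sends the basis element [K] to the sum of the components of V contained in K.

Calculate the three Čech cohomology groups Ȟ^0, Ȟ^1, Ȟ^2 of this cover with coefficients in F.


Ȟ^0 = Z; Ȟ^1 = 0; Ȟ^2 = Z/2

cover nerve:
  V12={p2,p9,p19,p20} V13={p19,p22,p31} V14={p26,p31,p37} V15={p25,p33,p37} V16={p4,p9,p33} V23={p12,p19,p21,p39} V24={p5,p10,p32,p35} V25={p12,p28,p32} V26={p5,p9,p11,p18} V34={p30,p31,p36} V35={p6,p12,p24} V36={p16,p24,p36} V45={p7,p32,p37} V46={p5,p13,p14,p36} V56={p17,p24,p33}
  V123={p19} V126={p9} V134={p31} V145={p37} V156={p33} V235={p12} V245={p32} V246={p5} V346={p36} V356={p24}
components per intersection:
  V1: {p2,p4,p9,p19,p20,p22,p25,p26,p27,p29,p31,p33,p37}
  V2: {p2,p5,p9,p10,p11,p12,p18,p19,p20,p21,p28,p32,p34,p35,p39}
  V3: {p3,p6,p12,p16,p19,p21,p22,p24,p30,p31,p36,p39}
  V4: {p5,p7,p8,p10,p13,p14,p26,p30,p31,p32,p35,p36,p37}
  V5: {p6,p7,p12,p17,p23,p24,p25,p28,p32,p33,p37,p38}
  V6: {p1,p4,p5,p9,p11,p13,p14,p15,p16,p17,p18,p24,p33,p36}
  V12: {p2,p9,p19,p20}
  V13: {p19,p22,p31}
  V14: {p26,p31,p37}
  V15: {p25,p33,p37}
  V16: {p4,p9,p33}
  V23: {p12,p19,p21,p39}
  V24: {p5,p10,p32,p35}
  V25: {p12,p28,p32}
  V26: {p5,p9,p11,p18}
  V34: {p30,p31,p36}
  V35: {p6,p12,p24}
  V36: {p16,p24,p36}
  V45: {p7,p32,p37}
  V46: {p5,p13,p14,p36}
  V56: {p17,p24,p33}
  V123: {p19}
  V126: {p9}
  V134: {p31}
  V145: {p37}
  V156: {p33}
  V235: {p12}
  V245: {p32}
  V246: {p5}
  V346: {p36}
  V356: {p24}
C dims 6,15,10; δ0: rk 5, SNF 1^5; δ1: rk 10, SNF 1^9·2
Ȟ^0: (6−5)−0=1 ⇒ Z
Ȟ^1: (15−10)−5=0 ⇒ 0
Ȟ^2: (10−0)−10=0 plus torsion [2] ⇒ Z/2


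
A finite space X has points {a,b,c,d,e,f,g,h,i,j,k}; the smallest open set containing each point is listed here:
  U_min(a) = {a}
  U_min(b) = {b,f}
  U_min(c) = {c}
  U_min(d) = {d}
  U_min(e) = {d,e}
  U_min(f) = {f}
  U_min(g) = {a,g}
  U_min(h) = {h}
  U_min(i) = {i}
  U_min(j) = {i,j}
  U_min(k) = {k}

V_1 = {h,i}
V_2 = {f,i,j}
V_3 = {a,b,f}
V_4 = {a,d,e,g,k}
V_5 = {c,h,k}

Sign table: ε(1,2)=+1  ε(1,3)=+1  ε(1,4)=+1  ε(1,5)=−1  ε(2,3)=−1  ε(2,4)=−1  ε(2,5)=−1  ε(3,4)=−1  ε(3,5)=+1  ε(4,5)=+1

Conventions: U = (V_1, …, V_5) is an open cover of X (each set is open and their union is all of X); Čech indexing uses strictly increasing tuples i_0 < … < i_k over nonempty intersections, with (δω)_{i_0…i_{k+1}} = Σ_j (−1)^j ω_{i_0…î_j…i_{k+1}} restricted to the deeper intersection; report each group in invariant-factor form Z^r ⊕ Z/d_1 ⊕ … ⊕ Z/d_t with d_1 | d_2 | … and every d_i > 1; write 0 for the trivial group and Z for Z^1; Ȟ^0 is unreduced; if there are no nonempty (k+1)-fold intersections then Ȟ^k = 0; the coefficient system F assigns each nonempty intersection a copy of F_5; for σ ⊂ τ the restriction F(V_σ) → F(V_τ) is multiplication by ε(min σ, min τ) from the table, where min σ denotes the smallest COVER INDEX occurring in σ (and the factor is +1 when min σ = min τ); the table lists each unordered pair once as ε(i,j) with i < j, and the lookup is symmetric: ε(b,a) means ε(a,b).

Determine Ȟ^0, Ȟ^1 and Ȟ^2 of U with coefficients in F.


cover nerve:
  V12={i} V15={h} V23={f} V34={a} V45={k}
C dims 5,5; δ0: rk_F5 5
Ȟ^0: (5−5)−0=0 ⇒ 0
Ȟ^1: (5−0)−5=0 ⇒ 0
Ȟ^2: (0−0)−0=0 ⇒ 0

Ȟ^0 = 0, Ȟ^1 = 0, Ȟ^2 = 0


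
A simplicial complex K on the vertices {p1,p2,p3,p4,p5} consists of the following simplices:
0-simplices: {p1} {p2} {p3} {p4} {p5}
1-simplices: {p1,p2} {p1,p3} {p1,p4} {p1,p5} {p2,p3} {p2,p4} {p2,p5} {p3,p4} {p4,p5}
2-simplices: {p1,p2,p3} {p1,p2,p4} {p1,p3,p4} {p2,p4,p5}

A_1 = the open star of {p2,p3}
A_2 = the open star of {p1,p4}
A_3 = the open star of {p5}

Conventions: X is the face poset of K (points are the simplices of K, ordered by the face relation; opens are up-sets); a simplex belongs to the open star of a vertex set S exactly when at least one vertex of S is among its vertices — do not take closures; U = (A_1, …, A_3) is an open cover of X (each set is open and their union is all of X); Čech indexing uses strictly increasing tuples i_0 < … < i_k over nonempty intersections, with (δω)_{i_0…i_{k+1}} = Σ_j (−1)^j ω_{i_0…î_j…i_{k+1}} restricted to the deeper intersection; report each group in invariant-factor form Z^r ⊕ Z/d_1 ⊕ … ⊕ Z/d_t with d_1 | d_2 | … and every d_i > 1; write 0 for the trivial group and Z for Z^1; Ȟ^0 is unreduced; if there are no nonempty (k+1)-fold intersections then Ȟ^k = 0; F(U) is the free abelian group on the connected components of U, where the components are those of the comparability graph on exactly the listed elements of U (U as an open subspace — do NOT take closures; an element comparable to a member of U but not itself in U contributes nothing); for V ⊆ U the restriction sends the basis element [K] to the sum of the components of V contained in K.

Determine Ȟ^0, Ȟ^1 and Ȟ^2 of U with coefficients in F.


Ȟ^0 = Z,  Ȟ^1 = Z,  Ȟ^2 = 0

cover nerve:
  A1={{p2},{p3},{p1,p2},{p1,p3},{p2,p3},{p2,p4},{p2,p5},{p3,p4},{p1,p2,p3},{p1,p2,p4},{p1,p3,p4},{p2,p4,p5}} A2={{p1},{p4},{p1,p2},{p1,p3},{p1,p4},{p1,p5},{p2,p4},{p3,p4},{p4,p5},{p1,p2,p3},{p1,p2,p4},{p1,p3,p4},{p2,p4,p5}} A3={{p5},{p1,p5},{p2,p5},{p4,p5},{p2,p4,p5}}
  A12={{p1,p2},{p1,p3},{p2,p4},{p3,p4},{p1,p2,p3},{p1,p2,p4},{p1,p3,p4},{p2,p4,p5}} A13={{p2,p5},{p2,p4,p5}} A23={{p1,p5},{p4,p5},{p2,p4,p5}}
  A123={{p2,p4,p5}}
components per intersection:
  A1: {{p2},{p3},{p1,p2},{p1,p3},{p2,p3},{p2,p4},{p2,p5},{p3,p4},{p1,p2,p3},{p1,p2,p4},{p1,p3,p4},{p2,p4,p5}}
  A2: {{p1},{p4},{p1,p2},{p1,p3},{p1,p4},{p1,p5},{p2,p4},{p3,p4},{p4,p5},{p1,p2,p3},{p1,p2,p4},{p1,p3,p4},{p2,p4,p5}}
  A3: {{p5},{p1,p5},{p2,p5},{p4,p5},{p2,p4,p5}}
  A12: {{p1,p2},{p1,p3},{p2,p4},{p3,p4},{p1,p2,p3},{p1,p2,p4},{p1,p3,p4},{p2,p4,p5}}
  A13: {{p2,p5},{p2,p4,p5}}
  A23: {{p1,p5}} {{p4,p5},{p2,p4,p5}}
  A123: {{p2,p4,p5}}
C dims 3,4,1; δ0: rk 2, SNF 1^2; δ1: rk 1, SNF 1^1
Ȟ^0: (3−2)−0=1 ⇒ Z
Ȟ^1: (4−1)−2=1 ⇒ Z
Ȟ^2: (1−0)−1=0 ⇒ 0


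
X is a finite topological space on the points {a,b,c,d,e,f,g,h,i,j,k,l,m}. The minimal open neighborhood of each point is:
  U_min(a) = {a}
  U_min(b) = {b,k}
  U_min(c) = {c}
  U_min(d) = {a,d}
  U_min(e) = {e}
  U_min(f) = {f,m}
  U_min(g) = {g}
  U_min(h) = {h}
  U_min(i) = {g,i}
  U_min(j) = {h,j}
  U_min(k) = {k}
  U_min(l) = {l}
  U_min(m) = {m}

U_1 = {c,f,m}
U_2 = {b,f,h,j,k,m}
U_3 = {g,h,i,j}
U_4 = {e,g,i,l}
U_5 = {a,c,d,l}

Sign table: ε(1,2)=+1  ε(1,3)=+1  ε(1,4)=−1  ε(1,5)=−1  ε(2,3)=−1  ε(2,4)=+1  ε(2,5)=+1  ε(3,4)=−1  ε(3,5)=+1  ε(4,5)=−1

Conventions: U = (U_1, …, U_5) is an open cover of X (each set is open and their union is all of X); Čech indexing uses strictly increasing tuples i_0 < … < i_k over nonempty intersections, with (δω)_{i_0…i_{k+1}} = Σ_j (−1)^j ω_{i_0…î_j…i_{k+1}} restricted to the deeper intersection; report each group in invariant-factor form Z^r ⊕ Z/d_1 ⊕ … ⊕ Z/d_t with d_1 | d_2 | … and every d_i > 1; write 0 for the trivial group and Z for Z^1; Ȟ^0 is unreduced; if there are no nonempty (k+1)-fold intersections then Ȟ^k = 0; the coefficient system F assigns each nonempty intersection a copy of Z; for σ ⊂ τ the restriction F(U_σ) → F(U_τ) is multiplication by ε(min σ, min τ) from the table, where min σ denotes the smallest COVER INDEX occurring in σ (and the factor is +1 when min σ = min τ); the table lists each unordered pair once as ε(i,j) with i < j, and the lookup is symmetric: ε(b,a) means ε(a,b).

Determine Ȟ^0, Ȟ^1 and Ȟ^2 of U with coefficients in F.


Ȟ^0(U;F) ≅ Z,  Ȟ^1(U;F) ≅ Z,  Ȟ^2(U;F) ≅ 0

nerve of the cover:
  U12={f,m} U15={c} U23={h,j} U34={g,i} U45={l}
C dims 5,5; δ0: rk 4, SNF 1^4
Ȟ^0 = (5 − 4) − 0 = 1, so Ȟ^0 ≅ Z
Ȟ^1 = (5 − 0) − 4 = 1, so Ȟ^1 ≅ Z
Ȟ^2 = (0 − 0) − 0 = 0, so Ȟ^2 ≅ 0


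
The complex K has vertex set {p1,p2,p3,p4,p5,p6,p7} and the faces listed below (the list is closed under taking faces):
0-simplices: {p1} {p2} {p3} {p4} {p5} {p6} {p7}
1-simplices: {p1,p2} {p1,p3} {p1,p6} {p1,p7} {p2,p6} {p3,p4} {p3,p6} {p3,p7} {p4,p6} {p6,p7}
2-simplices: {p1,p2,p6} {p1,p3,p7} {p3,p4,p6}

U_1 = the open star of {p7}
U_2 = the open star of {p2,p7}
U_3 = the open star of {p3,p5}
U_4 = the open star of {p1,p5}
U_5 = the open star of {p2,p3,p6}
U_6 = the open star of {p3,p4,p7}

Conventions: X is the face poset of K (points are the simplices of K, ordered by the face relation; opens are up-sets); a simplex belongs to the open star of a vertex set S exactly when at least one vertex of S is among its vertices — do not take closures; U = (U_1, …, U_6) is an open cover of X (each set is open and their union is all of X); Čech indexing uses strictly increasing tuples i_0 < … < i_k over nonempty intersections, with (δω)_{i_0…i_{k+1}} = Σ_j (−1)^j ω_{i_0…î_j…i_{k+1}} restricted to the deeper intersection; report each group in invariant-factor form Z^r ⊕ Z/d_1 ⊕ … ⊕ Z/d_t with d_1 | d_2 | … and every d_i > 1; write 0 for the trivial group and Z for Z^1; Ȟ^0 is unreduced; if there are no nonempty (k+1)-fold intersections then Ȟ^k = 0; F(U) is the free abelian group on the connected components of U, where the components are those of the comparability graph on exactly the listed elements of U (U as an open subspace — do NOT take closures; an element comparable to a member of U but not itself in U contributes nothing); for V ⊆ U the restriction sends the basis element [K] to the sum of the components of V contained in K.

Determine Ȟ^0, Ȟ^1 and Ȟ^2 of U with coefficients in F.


Ȟ^0 = Z^2,  Ȟ^1 = Z^2,  Ȟ^2 = 0

nerve of the cover:
  U1={{p7},{p1,p7},{p3,p7},{p6,p7},{p1,p3,p7}} U2={{p2},{p7},{p1,p2},{p1,p7},{p2,p6},{p3,p7},{p6,p7},{p1,p2,p6},{p1,p3,p7}} U3={{p3},{p5},{p1,p3},{p3,p4},{p3,p6},{p3,p7},{p1,p3,p7},{p3,p4,p6}} U4={{p1},{p5},{p1,p2},{p1,p3},{p1,p6},{p1,p7},{p1,p2,p6},{p1,p3,p7}} U5={{p2},{p3},{p6},{p1,p2},{p1,p3},{p1,p6},{p2,p6},{p3,p4},{p3,p6},{p3,p7},{p4,p6},{p6,p7},{p1,p2,p6},{p1,p3,p7},{p3,p4,p6}} U6={{p3},{p4},{p7},{p1,p3},{p1,p7},{p3,p4},{p3,p6},{p3,p7},{p4,p6},{p6,p7},{p1,p3,p7},{p3,p4,p6}}
  U12={{p7},{p1,p7},{p3,p7},{p6,p7},{p1,p3,p7}} U13={{p3,p7},{p1,p3,p7}} U14={{p1,p7},{p1,p3,p7}} U15={{p3,p7},{p6,p7},{p1,p3,p7}} U16={{p7},{p1,p7},{p3,p7},{p6,p7},{p1,p3,p7}} U23={{p3,p7},{p1,p3,p7}} U24={{p1,p2},{p1,p7},{p1,p2,p6},{p1,p3,p7}} U25={{p2},{p1,p2},{p2,p6},{p3,p7},{p6,p7},{p1,p2,p6},{p1,p3,p7}} U26={{p7},{p1,p7},{p3,p7},{p6,p7},{p1,p3,p7}} U34={{p5},{p1,p3},{p1,p3,p7}} U35={{p3},{p1,p3},{p3,p4},{p3,p6},{p3,p7},{p1,p3,p7},{p3,p4,p6}} U36={{p3},{p1,p3},{p3,p4},{p3,p6},{p3,p7},{p1,p3,p7},{p3,p4,p6}} U45={{p1,p2},{p1,p3},{p1,p6},{p1,p2,p6},{p1,p3,p7}} U46={{p1,p3},{p1,p7},{p1,p3,p7}} U56={{p3},{p1,p3},{p3,p4},{p3,p6},{p3,p7},{p4,p6},{p6,p7},{p1,p3,p7},{p3,p4,p6}}
  U123={{p3,p7},{p1,p3,p7}} U124={{p1,p7},{p1,p3,p7}} U125={{p3,p7},{p6,p7},{p1,p3,p7}} U126={{p7},{p1,p7},{p3,p7},{p6,p7},{p1,p3,p7}} U134={{p1,p3,p7}} U135={{p3,p7},{p1,p3,p7}} U136={{p3,p7},{p1,p3,p7}} U145={{p1,p3,p7}} U146={{p1,p7},{p1,p3,p7}} U156={{p3,p7},{p6,p7},{p1,p3,p7}} U234={{p1,p3,p7}} U235={{p3,p7},{p1,p3,p7}} U236={{p3,p7},{p1,p3,p7}} U245={{p1,p2},{p1,p2,p6},{p1,p3,p7}} U246={{p1,p7},{p1,p3,p7}} U256={{p3,p7},{p6,p7},{p1,p3,p7}} U345={{p1,p3},{p1,p3,p7}} U346={{p1,p3},{p1,p3,p7}} U356={{p3},{p1,p3},{p3,p4},{p3,p6},{p3,p7},{p1,p3,p7},{p3,p4,p6}} U456={{p1,p3},{p1,p3,p7}}
  U1234={{p1,p3,p7}} U1235={{p3,p7},{p1,p3,p7}} U1236={{p3,p7},{p1,p3,p7}} U1245={{p1,p3,p7}} U1246={{p1,p7},{p1,p3,p7}} U1256={{p3,p7},{p6,p7},{p1,p3,p7}} U1345={{p1,p3,p7}} U1346={{p1,p3,p7}} U1356={{p3,p7},{p1,p3,p7}} U1456={{p1,p3,p7}} U2345={{p1,p3,p7}} U2346={{p1,p3,p7}} U2356={{p3,p7},{p1,p3,p7}} U2456={{p1,p3,p7}} U3456={{p1,p3},{p1,p3,p7}}
  U12345={{p1,p3,p7}} U12346={{p1,p3,p7}} U12356={{p3,p7},{p1,p3,p7}} U12456={{p1,p3,p7}} U13456={{p1,p3,p7}} U23456={{p1,p3,p7}}
  U123456={{p1,p3,p7}}
components per intersection:
  U1: {{p7},{p1,p7},{p3,p7},{p6,p7},{p1,p3,p7}}
  U2: {{p2},{p1,p2},{p2,p6},{p1,p2,p6}} {{p7},{p1,p7},{p3,p7},{p6,p7},{p1,p3,p7}}
  U3: {{p3},{p1,p3},{p3,p4},{p3,p6},{p3,p7},{p1,p3,p7},{p3,p4,p6}} {{p5}}
  U4: {{p1},{p1,p2},{p1,p3},{p1,p6},{p1,p7},{p1,p2,p6},{p1,p3,p7}} {{p5}}
  U5: {{p2},{p3},{p6},{p1,p2},{p1,p3},{p1,p6},{p2,p6},{p3,p4},{p3,p6},{p3,p7},{p4,p6},{p6,p7},{p1,p2,p6},{p1,p3,p7},{p3,p4,p6}}
  U6: {{p3},{p4},{p7},{p1,p3},{p1,p7},{p3,p4},{p3,p6},{p3,p7},{p4,p6},{p6,p7},{p1,p3,p7},{p3,p4,p6}}
  U12: {{p7},{p1,p7},{p3,p7},{p6,p7},{p1,p3,p7}}
  U13: {{p3,p7},{p1,p3,p7}}
  U14: {{p1,p7},{p1,p3,p7}}
  U15: {{p3,p7},{p1,p3,p7}} {{p6,p7}}
  U16: {{p7},{p1,p7},{p3,p7},{p6,p7},{p1,p3,p7}}
  U23: {{p3,p7},{p1,p3,p7}}
  U24: {{p1,p2},{p1,p2,p6}} {{p1,p7},{p1,p3,p7}}
  U25: {{p2},{p1,p2},{p2,p6},{p1,p2,p6}} {{p3,p7},{p1,p3,p7}} {{p6,p7}}
  U26: {{p7},{p1,p7},{p3,p7},{p6,p7},{p1,p3,p7}}
  U34: {{p5}} {{p1,p3},{p1,p3,p7}}
  U35: {{p3},{p1,p3},{p3,p4},{p3,p6},{p3,p7},{p1,p3,p7},{p3,p4,p6}}
  U36: {{p3},{p1,p3},{p3,p4},{p3,p6},{p3,p7},{p1,p3,p7},{p3,p4,p6}}
  U45: {{p1,p2},{p1,p6},{p1,p2,p6}} {{p1,p3},{p1,p3,p7}}
  U46: {{p1,p3},{p1,p7},{p1,p3,p7}}
  U56: {{p3},{p1,p3},{p3,p4},{p3,p6},{p3,p7},{p4,p6},{p1,p3,p7},{p3,p4,p6}} {{p6,p7}}
  U123: {{p3,p7},{p1,p3,p7}}
  U124: {{p1,p7},{p1,p3,p7}}
  U125: {{p3,p7},{p1,p3,p7}} {{p6,p7}}
  U126: {{p7},{p1,p7},{p3,p7},{p6,p7},{p1,p3,p7}}
  U134: {{p1,p3,p7}}
  U135: {{p3,p7},{p1,p3,p7}}
  U136: {{p3,p7},{p1,p3,p7}}
  U145: {{p1,p3,p7}}
  U146: {{p1,p7},{p1,p3,p7}}
  U156: {{p3,p7},{p1,p3,p7}} {{p6,p7}}
  U234: {{p1,p3,p7}}
  U235: {{p3,p7},{p1,p3,p7}}
  U236: {{p3,p7},{p1,p3,p7}}
  U245: {{p1,p2},{p1,p2,p6}} {{p1,p3,p7}}
  U246: {{p1,p7},{p1,p3,p7}}
  U256: {{p3,p7},{p1,p3,p7}} {{p6,p7}}
  U345: {{p1,p3},{p1,p3,p7}}
  U346: {{p1,p3},{p1,p3,p7}}
  U356: {{p3},{p1,p3},{p3,p4},{p3,p6},{p3,p7},{p1,p3,p7},{p3,p4,p6}}
  U456: {{p1,p3},{p1,p3,p7}}
  U1234: {{p1,p3,p7}}
  U1235: {{p3,p7},{p1,p3,p7}}
  U1236: {{p3,p7},{p1,p3,p7}}
  U1245: {{p1,p3,p7}}
  U1246: {{p1,p7},{p1,p3,p7}}
  U1256: {{p3,p7},{p1,p3,p7}} {{p6,p7}}
  U1345: {{p1,p3,p7}}
  U1346: {{p1,p3,p7}}
  U1356: {{p3,p7},{p1,p3,p7}}
  U1456: {{p1,p3,p7}}
  U2345: {{p1,p3,p7}}
  U2346: {{p1,p3,p7}}
  U2356: {{p3,p7},{p1,p3,p7}}
  U2456: {{p1,p3,p7}}
  U3456: {{p1,p3},{p1,p3,p7}}
  U12345: {{p1,p3,p7}}
  U12346: {{p1,p3,p7}}
  U12356: {{p3,p7},{p1,p3,p7}}
  U12456: {{p1,p3,p7}}
  U13456: {{p1,p3,p7}}
  U23456: {{p1,p3,p7}}
  U123456: {{p1,p3,p7}}
C dims 9,22,24,16; δ0: rk 7, SNF 1^7; δ1: rk 13, SNF 1^13; δ2: rk 11, SNF 1^11
Ȟ^0 = (9 − 7) − 0 = 2, so Ȟ^0 ≅ Z^2
Ȟ^1 = (22 − 13) − 7 = 2, so Ȟ^1 ≅ Z^2
Ȟ^2 = (24 − 11) − 13 = 0, so Ȟ^2 ≅ 0


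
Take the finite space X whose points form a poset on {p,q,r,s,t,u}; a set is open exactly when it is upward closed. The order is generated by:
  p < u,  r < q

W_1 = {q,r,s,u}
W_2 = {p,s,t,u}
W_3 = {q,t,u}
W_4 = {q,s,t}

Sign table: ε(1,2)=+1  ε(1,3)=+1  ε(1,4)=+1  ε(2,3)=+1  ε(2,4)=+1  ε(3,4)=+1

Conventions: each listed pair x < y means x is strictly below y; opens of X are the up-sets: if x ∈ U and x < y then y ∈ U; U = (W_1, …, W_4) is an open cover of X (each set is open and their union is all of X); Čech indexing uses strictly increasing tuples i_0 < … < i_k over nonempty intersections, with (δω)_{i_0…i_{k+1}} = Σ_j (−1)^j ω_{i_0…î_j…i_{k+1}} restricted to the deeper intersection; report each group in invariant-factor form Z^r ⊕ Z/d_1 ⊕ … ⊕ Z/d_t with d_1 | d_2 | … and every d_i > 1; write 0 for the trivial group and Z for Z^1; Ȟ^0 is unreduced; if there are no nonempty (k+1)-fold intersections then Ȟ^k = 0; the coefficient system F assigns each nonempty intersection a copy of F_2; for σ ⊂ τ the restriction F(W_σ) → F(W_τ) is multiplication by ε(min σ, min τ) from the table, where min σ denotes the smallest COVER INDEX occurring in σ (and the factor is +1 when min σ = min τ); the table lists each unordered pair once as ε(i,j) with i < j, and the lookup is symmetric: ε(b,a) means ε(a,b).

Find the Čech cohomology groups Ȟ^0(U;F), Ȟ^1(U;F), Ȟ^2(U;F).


Ȟ^0(U;F) ≅ Z/2, Ȟ^1(U;F) ≅ 0 and Ȟ^2(U;F) ≅ Z/2

nonempty intersections:
  W12={s,u} W13={q,u} W14={q,s} W23={t,u} W24={s,t} W34={q,t}
  W123={u} W124={s} W134={q} W234={t}
C dims 4,6,4; δ0: rk_F2 3; δ1: rk_F2 3
Ȟ^0: (4−3)−0=1 ⇒ Z/2
Ȟ^1: (6−3)−3=0 ⇒ 0
Ȟ^2: (4−0)−3=1 ⇒ Z/2


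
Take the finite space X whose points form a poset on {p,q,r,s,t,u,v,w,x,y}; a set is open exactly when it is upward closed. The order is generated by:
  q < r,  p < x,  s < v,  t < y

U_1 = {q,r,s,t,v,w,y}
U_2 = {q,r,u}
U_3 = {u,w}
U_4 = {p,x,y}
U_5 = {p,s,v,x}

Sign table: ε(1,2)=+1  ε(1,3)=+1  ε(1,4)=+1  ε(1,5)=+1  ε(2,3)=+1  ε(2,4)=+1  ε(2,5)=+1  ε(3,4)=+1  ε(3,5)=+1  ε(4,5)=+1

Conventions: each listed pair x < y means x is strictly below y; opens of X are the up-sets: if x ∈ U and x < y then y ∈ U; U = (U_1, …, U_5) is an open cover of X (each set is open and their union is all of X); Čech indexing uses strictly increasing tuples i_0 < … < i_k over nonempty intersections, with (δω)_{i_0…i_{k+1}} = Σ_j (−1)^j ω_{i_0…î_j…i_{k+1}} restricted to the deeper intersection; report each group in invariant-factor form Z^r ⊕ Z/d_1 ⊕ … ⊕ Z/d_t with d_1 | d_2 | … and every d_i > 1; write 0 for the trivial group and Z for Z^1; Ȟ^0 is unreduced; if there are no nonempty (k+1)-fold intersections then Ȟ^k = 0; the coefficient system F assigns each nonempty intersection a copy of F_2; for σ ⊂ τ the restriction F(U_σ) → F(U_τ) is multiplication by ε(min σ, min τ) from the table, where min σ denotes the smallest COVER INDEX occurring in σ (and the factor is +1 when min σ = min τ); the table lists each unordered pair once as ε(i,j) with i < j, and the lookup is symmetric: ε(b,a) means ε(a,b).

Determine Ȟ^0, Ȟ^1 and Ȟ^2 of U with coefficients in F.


nonempty overlaps:
  U12={q,r} U13={w} U14={y} U15={s,v} U23={u} U45={p,x}
C dims 5,6; δ0: rk_F2 4
degree 0: 5−4−0 = 1 → Ȟ^0 ≅ Z/2
degree 1: 6−0−4 = 2 → Ȟ^1 ≅ Z/2 ⊕ Z/2
degree 2: 0−0−0 = 0 → Ȟ^2 ≅ 0

Ȟ^0 = Z/2,  Ȟ^1 = Z/2 ⊕ Z/2,  Ȟ^2 = 0


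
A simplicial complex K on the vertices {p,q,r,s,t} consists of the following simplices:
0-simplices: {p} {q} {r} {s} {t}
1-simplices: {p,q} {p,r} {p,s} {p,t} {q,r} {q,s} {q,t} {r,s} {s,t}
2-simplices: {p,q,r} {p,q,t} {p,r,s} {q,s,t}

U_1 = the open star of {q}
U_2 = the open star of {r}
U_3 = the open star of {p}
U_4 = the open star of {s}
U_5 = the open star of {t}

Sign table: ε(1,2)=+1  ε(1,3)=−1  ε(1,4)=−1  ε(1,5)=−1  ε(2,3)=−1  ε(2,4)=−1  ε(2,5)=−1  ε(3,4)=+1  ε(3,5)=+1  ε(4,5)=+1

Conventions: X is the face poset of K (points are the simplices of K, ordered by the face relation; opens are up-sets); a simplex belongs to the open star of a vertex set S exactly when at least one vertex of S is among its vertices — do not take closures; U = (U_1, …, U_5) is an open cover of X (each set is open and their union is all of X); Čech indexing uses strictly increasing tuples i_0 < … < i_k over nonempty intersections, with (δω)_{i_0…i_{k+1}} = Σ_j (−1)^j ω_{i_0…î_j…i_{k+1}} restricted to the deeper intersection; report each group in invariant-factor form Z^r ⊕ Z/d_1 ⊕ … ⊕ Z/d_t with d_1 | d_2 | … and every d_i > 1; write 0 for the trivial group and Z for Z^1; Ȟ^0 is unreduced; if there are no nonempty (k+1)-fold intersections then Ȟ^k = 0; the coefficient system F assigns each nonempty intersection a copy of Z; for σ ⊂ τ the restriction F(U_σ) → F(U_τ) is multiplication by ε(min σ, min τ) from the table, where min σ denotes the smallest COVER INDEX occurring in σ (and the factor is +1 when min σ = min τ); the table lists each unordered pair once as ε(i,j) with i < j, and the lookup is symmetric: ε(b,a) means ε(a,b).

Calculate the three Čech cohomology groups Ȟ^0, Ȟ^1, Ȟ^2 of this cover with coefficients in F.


nerve of the cover:
  U1={{q},{p,q},{q,r},{q,s},{q,t},{p,q,r},{p,q,t},{q,s,t}} U2={{r},{p,r},{q,r},{r,s},{p,q,r},{p,r,s}} U3={{p},{p,q},{p,r},{p,s},{p,t},{p,q,r},{p,q,t},{p,r,s}} U4={{s},{p,s},{q,s},{r,s},{s,t},{p,r,s},{q,s,t}} U5={{t},{p,t},{q,t},{s,t},{p,q,t},{q,s,t}}
  U12={{q,r},{p,q,r}} U13={{p,q},{p,q,r},{p,q,t}} U14={{q,s},{q,s,t}} U15={{q,t},{p,q,t},{q,s,t}} U23={{p,r},{p,q,r},{p,r,s}} U24={{r,s},{p,r,s}} U34={{p,s},{p,r,s}} U35={{p,t},{p,q,t}} U45={{s,t},{q,s,t}}
  U123={{p,q,r}} U135={{p,q,t}} U145={{q,s,t}} U234={{p,r,s}}
C dims 5,9,4; δ0: rk 4, SNF 1^4; δ1: rk 4, SNF 1^4
Ȟ^0 = (5 − 4) − 0 = 1, so Ȟ^0 ≅ Z
Ȟ^1 = (9 − 4) − 4 = 1, so Ȟ^1 ≅ Z
Ȟ^2 = (4 − 0) − 4 = 0, so Ȟ^2 ≅ 0

Ȟ^0 ≅ Z; Ȟ^1 ≅ Z; Ȟ^2 ≅ 0


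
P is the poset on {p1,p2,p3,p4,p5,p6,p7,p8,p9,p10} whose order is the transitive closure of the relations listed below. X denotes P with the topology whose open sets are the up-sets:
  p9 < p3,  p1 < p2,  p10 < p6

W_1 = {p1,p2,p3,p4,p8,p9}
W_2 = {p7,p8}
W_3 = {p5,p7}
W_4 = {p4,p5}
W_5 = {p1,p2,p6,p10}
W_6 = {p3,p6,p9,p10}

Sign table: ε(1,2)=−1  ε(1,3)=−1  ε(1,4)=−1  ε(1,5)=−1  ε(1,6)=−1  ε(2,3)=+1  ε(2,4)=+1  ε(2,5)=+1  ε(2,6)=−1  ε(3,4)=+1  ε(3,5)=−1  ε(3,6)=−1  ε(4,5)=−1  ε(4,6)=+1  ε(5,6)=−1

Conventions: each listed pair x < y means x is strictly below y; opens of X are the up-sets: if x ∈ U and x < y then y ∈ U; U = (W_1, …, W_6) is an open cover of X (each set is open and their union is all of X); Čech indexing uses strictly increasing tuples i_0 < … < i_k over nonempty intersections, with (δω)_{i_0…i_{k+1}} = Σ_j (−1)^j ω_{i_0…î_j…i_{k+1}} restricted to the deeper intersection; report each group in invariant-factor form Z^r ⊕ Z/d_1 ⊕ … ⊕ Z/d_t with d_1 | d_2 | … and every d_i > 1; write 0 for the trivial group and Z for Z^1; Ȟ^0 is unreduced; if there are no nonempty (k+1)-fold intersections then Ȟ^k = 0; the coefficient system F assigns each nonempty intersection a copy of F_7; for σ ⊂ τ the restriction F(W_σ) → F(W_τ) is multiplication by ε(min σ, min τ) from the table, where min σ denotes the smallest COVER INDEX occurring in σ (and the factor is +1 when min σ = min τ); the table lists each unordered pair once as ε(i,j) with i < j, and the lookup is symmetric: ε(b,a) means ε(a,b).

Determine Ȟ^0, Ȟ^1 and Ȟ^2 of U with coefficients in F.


Ȟ^0 = 0,  Ȟ^1 = Z/7,  Ȟ^2 = 0

nonempty overlaps:
  W12={p8} W14={p4} W15={p1,p2} W16={p3,p9} W23={p7} W34={p5} W56={p6,p10}
C dims 6,7; δ0: rk_F7 6
degree 0: 6−6−0 = 0 → Ȟ^0 ≅ 0
degree 1: 7−0−6 = 1 → Ȟ^1 ≅ Z/7
degree 2: 0−0−0 = 0 → Ȟ^2 ≅ 0


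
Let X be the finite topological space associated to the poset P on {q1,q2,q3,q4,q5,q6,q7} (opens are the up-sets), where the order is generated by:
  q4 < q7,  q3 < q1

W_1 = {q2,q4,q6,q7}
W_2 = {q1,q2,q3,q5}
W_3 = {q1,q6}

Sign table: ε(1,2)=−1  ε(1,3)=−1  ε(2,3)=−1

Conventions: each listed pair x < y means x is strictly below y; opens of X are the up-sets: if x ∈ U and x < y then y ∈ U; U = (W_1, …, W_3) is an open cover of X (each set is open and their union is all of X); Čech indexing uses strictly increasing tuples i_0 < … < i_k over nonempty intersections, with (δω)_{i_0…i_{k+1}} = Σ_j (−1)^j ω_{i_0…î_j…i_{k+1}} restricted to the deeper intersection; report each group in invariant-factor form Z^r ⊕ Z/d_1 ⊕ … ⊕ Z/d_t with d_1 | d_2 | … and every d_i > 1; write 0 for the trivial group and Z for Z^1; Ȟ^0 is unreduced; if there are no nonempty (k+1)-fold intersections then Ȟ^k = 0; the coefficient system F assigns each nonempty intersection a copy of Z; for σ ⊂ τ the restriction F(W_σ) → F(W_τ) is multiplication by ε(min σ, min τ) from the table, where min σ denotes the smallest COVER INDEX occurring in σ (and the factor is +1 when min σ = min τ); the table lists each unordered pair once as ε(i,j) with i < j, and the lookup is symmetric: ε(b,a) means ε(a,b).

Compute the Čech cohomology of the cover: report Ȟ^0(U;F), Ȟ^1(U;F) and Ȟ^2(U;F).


Ȟ^0(U;F) ≅ 0, Ȟ^1(U;F) ≅ Z/2 and Ȟ^2(U;F) ≅ 0

nonempty overlaps:
  W12={q2} W13={q6} W23={q1}
C dims 3,3; δ0: rk 3, SNF 1^2·2
degree 0: 3−3−0 = 0 → Ȟ^0 ≅ 0
degree 1: 3−0−3 = 0 plus torsion [2] → Ȟ^1 ≅ Z/2
degree 2: 0−0−0 = 0 → Ȟ^2 ≅ 0


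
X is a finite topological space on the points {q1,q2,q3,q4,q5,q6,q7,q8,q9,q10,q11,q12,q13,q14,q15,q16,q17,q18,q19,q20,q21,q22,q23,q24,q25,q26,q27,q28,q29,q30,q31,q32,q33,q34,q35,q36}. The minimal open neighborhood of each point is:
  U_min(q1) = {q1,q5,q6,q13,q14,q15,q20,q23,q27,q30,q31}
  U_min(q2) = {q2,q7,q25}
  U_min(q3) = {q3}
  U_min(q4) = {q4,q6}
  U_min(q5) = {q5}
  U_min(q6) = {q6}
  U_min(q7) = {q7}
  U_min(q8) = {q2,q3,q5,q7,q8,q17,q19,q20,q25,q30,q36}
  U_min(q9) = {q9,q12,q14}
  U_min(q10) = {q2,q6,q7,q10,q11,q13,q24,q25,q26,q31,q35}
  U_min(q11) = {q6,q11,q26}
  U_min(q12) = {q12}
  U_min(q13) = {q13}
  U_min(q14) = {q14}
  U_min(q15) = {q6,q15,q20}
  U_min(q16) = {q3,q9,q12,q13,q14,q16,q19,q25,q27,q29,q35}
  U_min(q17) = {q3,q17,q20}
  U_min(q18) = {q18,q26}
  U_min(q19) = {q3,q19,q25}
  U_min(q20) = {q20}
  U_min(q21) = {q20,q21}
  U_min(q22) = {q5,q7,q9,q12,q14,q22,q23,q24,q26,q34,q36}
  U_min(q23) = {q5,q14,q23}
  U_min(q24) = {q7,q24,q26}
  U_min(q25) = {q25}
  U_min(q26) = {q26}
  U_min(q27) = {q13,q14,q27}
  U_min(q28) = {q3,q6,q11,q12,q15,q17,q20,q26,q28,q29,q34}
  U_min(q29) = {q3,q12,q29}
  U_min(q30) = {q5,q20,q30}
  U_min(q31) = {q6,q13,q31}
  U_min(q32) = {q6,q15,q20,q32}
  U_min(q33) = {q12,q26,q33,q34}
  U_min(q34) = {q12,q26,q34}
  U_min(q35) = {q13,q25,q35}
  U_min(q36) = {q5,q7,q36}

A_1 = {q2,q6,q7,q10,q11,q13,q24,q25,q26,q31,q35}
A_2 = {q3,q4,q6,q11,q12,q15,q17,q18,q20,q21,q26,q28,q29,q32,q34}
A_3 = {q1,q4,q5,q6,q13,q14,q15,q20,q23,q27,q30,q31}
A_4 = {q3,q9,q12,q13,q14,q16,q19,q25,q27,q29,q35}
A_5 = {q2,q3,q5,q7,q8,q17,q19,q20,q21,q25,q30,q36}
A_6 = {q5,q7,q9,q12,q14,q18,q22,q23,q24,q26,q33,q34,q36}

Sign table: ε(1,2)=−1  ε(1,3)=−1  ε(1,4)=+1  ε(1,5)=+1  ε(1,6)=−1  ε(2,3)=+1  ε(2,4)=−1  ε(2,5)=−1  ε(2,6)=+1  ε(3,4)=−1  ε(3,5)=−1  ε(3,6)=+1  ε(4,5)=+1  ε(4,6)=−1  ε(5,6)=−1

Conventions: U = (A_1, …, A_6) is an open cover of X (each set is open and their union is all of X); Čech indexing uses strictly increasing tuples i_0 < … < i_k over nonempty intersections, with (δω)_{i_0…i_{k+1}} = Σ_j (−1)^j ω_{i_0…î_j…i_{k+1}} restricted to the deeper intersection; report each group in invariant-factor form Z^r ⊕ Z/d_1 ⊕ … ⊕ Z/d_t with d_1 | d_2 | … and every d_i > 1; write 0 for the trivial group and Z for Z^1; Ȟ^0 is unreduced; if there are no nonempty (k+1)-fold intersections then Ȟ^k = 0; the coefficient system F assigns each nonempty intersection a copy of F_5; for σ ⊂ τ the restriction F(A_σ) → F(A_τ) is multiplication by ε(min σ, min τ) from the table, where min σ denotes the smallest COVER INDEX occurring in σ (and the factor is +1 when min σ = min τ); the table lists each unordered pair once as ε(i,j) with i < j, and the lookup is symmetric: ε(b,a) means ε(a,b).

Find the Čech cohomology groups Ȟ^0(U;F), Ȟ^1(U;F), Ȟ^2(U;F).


Ȟ^0 ≅ Z/5, Ȟ^1 ≅ 0 and Ȟ^2 ≅ 0

nonempty intersections:
  A12={q6,q11,q26} A13={q6,q13,q31} A14={q13,q25,q35} A15={q2,q7,q25} A16={q7,q24,q26} A23={q4,q6,q15,q20} A24={q3,q12,q29} A25={q3,q17,q20,q21} A26={q12,q18,q26,q34} A34={q13,q14,q27} A35={q5,q20,q30} A36={q5,q14,q23} A45={q3,q19,q25} A46={q9,q12,q14} A56={q5,q7,q36}
  A123={q6} A126={q26} A134={q13} A145={q25} A156={q7} A235={q20} A245={q3} A246={q12} A346={q14} A356={q5}
C dims 6,15,10; δ0: rk_F5 5; δ1: rk_F5 10
Ȟ^0: (6−5)−0=1 ⇒ Z/5
Ȟ^1: (15−10)−5=0 ⇒ 0
Ȟ^2: (10−0)−10=0 ⇒ 0


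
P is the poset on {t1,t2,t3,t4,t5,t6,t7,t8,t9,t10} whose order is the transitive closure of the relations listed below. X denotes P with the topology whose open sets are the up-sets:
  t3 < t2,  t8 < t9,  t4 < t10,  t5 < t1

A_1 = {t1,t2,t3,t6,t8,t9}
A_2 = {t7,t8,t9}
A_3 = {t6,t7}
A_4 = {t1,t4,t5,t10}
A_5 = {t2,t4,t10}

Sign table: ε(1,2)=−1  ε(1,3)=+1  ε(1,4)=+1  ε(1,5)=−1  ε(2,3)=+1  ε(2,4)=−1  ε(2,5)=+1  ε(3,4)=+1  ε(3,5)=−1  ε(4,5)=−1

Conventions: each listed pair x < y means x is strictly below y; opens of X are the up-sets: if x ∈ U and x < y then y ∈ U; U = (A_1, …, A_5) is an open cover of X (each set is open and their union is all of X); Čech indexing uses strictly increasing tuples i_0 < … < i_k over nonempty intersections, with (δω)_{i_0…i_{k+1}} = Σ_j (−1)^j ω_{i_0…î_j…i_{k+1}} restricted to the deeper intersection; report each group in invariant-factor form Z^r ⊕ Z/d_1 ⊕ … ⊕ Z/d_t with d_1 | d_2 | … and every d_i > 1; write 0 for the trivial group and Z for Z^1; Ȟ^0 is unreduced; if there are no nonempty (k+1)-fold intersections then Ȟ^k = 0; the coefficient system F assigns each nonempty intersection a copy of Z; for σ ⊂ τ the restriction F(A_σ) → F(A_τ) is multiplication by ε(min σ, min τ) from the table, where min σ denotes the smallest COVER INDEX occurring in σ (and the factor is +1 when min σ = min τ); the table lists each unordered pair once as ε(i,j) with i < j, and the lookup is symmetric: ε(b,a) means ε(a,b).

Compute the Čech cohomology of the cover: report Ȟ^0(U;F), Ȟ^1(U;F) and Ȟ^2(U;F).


cover nerve:
  A12={t8,t9} A13={t6} A14={t1} A15={t2} A23={t7} A45={t4,t10}
C dims 5,6; δ0: rk 5, SNF 1^4·2
Ȟ^0: (5−5)−0=0 ⇒ 0
Ȟ^1: (6−0)−5=1 plus torsion [2] ⇒ Z ⊕ Z/2
Ȟ^2: (0−0)−0=0 ⇒ 0

Ȟ^0(U;F) ≅ 0,  Ȟ^1(U;F) ≅ Z ⊕ Z/2,  Ȟ^2(U;F) ≅ 0


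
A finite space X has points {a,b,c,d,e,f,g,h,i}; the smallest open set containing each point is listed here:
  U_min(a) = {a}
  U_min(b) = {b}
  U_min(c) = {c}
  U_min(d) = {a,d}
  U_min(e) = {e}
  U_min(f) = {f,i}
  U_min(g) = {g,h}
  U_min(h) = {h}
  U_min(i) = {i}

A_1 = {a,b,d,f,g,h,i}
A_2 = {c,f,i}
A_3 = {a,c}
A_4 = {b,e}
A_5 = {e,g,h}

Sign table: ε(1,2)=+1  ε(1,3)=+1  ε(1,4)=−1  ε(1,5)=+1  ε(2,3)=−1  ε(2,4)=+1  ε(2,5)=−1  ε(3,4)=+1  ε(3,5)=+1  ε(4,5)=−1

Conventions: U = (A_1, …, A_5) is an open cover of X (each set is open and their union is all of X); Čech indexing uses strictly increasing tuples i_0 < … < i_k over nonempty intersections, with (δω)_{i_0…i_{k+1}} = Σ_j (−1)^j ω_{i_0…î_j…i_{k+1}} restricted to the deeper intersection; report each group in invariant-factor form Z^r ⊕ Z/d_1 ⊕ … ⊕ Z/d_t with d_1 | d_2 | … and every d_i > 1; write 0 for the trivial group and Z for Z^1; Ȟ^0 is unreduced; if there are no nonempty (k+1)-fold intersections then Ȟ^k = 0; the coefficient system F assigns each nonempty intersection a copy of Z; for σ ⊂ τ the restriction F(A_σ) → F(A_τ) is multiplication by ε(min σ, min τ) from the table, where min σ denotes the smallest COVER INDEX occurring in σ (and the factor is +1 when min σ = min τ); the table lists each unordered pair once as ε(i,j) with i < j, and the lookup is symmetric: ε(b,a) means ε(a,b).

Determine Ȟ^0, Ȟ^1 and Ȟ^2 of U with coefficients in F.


Ȟ^0(U;F) ≅ 0; Ȟ^1(U;F) ≅ Z ⊕ Z/2; Ȟ^2(U;F) ≅ 0

nerve of the cover:
  A12={f,i} A13={a} A14={b} A15={g,h} A23={c} A45={e}
C dims 5,6; δ0: rk 5, SNF 1^4·2
Ȟ^0 = (5 − 5) − 0 = 0, so Ȟ^0 ≅ 0
Ȟ^1 = (6 − 0) − 5 = 1 plus torsion [2], so Ȟ^1 ≅ Z ⊕ Z/2
Ȟ^2 = (0 − 0) − 0 = 0, so Ȟ^2 ≅ 0


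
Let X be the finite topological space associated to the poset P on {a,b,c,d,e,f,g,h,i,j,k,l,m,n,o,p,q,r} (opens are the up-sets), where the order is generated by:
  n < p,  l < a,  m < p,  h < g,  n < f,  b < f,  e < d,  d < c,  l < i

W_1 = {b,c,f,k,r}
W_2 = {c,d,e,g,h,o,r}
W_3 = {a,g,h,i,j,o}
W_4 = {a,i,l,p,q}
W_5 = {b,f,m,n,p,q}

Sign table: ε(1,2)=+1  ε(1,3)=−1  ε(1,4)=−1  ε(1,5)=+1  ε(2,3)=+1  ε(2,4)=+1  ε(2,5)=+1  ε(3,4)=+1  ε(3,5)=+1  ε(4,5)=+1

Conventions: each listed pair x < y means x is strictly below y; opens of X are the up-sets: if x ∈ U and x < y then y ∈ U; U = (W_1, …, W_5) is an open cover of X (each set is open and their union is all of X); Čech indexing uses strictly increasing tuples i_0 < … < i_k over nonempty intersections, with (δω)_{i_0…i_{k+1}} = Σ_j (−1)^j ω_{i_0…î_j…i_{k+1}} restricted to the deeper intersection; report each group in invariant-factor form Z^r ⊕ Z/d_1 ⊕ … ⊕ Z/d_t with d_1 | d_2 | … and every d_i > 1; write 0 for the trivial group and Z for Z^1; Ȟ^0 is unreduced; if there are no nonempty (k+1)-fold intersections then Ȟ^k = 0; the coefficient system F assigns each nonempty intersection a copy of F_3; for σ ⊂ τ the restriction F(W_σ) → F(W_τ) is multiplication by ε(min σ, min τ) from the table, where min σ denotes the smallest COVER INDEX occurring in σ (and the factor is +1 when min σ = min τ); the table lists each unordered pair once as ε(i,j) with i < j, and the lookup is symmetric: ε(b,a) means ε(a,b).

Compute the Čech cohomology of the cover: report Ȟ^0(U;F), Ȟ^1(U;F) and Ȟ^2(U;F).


Ȟ^0(U;F) ≅ Z/3, Ȟ^1(U;F) ≅ Z/3, Ȟ^2(U;F) ≅ 0

nerve of the cover:
  W12={c,r} W15={b,f} W23={g,h,o} W34={a,i} W45={p,q}
C dims 5,5; δ0: rk_F3 4
Ȟ^0 = (5 − 4) − 0 = 1, so Ȟ^0 ≅ Z/3
Ȟ^1 = (5 − 0) − 4 = 1, so Ȟ^1 ≅ Z/3
Ȟ^2 = (0 − 0) − 0 = 0, so Ȟ^2 ≅ 0


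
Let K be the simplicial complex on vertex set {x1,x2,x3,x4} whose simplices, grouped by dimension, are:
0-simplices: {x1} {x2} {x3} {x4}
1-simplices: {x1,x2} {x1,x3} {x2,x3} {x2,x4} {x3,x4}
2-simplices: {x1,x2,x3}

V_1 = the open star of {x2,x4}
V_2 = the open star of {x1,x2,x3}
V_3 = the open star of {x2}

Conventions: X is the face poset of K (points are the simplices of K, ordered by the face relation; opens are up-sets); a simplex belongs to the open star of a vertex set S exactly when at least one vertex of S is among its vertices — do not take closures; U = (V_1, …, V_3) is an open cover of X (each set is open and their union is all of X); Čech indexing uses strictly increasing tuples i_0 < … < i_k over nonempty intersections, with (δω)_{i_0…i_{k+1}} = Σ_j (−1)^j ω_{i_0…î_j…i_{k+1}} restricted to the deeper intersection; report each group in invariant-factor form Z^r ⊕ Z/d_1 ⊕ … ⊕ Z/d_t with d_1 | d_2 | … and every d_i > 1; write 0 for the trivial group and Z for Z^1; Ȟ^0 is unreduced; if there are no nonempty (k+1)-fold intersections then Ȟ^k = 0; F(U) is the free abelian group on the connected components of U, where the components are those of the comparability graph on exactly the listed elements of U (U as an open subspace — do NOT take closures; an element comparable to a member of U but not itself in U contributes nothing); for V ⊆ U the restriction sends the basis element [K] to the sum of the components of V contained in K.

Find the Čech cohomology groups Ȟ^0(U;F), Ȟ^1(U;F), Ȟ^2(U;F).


cover nerve:
  V1={{x2},{x4},{x1,x2},{x2,x3},{x2,x4},{x3,x4},{x1,x2,x3}} V2={{x1},{x2},{x3},{x1,x2},{x1,x3},{x2,x3},{x2,x4},{x3,x4},{x1,x2,x3}} V3={{x2},{x1,x2},{x2,x3},{x2,x4},{x1,x2,x3}}
  V12={{x2},{x1,x2},{x2,x3},{x2,x4},{x3,x4},{x1,x2,x3}} V13={{x2},{x1,x2},{x2,x3},{x2,x4},{x1,x2,x3}} V23={{x2},{x1,x2},{x2,x3},{x2,x4},{x1,x2,x3}}
  V123={{x2},{x1,x2},{x2,x3},{x2,x4},{x1,x2,x3}}
components per intersection:
  V1: {{x2},{x4},{x1,x2},{x2,x3},{x2,x4},{x3,x4},{x1,x2,x3}}
  V2: {{x1},{x2},{x3},{x1,x2},{x1,x3},{x2,x3},{x2,x4},{x3,x4},{x1,x2,x3}}
  V3: {{x2},{x1,x2},{x2,x3},{x2,x4},{x1,x2,x3}}
  V12: {{x2},{x1,x2},{x2,x3},{x2,x4},{x1,x2,x3}} {{x3,x4}}
  V13: {{x2},{x1,x2},{x2,x3},{x2,x4},{x1,x2,x3}}
  V23: {{x2},{x1,x2},{x2,x3},{x2,x4},{x1,x2,x3}}
  V123: {{x2},{x1,x2},{x2,x3},{x2,x4},{x1,x2,x3}}
C dims 3,4,1; δ0: rk 2, SNF 1^2; δ1: rk 1, SNF 1^1
Ȟ^0: (3−2)−0=1 ⇒ Z
Ȟ^1: (4−1)−2=1 ⇒ Z
Ȟ^2: (1−0)−1=0 ⇒ 0

Ȟ^0 ≅ Z, Ȟ^1 ≅ Z, Ȟ^2 ≅ 0


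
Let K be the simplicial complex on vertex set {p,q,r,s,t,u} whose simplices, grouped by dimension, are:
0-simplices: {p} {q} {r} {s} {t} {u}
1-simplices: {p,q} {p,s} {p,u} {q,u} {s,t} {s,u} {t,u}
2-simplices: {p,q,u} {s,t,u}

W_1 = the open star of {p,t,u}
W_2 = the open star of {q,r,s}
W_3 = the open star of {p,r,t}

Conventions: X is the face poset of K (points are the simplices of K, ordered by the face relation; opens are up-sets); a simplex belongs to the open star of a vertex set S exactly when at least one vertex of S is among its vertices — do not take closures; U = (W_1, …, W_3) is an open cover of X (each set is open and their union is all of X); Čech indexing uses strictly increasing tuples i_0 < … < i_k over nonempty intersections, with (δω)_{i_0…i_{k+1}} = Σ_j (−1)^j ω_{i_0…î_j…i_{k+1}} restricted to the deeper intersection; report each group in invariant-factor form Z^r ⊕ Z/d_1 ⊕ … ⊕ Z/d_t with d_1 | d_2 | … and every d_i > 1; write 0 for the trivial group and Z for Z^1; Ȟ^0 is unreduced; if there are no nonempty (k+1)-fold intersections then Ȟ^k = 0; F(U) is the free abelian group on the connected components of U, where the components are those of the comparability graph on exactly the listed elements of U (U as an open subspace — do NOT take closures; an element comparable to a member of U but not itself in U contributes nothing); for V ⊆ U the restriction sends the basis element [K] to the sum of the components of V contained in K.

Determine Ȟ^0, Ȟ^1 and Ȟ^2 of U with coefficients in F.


Ȟ^0 ≅ Z^2; Ȟ^1 ≅ Z; Ȟ^2 ≅ 0

cover nerve:
  W1={{p},{t},{u},{p,q},{p,s},{p,u},{q,u},{s,t},{s,u},{t,u},{p,q,u},{s,t,u}} W2={{q},{r},{s},{p,q},{p,s},{q,u},{s,t},{s,u},{p,q,u},{s,t,u}} W3={{p},{r},{t},{p,q},{p,s},{p,u},{s,t},{t,u},{p,q,u},{s,t,u}}
  W12={{p,q},{p,s},{q,u},{s,t},{s,u},{p,q,u},{s,t,u}} W13={{p},{t},{p,q},{p,s},{p,u},{s,t},{t,u},{p,q,u},{s,t,u}} W23={{r},{p,q},{p,s},{s,t},{p,q,u},{s,t,u}}
  W123={{p,q},{p,s},{s,t},{p,q,u},{s,t,u}}
components per intersection:
  W1: {{p},{t},{u},{p,q},{p,s},{p,u},{q,u},{s,t},{s,u},{t,u},{p,q,u},{s,t,u}}
  W2: {{q},{p,q},{q,u},{p,q,u}} {{r}} {{s},{p,s},{s,t},{s,u},{s,t,u}}
  W3: {{p},{p,q},{p,s},{p,u},{p,q,u}} {{r}} {{t},{s,t},{t,u},{s,t,u}}
  W12: {{p,q},{q,u},{p,q,u}} {{p,s}} {{s,t},{s,u},{s,t,u}}
  W13: {{p},{p,q},{p,s},{p,u},{p,q,u}} {{t},{s,t},{t,u},{s,t,u}}
  W23: {{r}} {{p,q},{p,q,u}} {{p,s}} {{s,t},{s,t,u}}
  W123: {{p,q},{p,q,u}} {{p,s}} {{s,t},{s,t,u}}
C dims 7,9,3; δ0: rk 5, SNF 1^5; δ1: rk 3, SNF 1^3
Ȟ^0: (7−5)−0=2 ⇒ Z^2
Ȟ^1: (9−3)−5=1 ⇒ Z
Ȟ^2: (3−0)−3=0 ⇒ 0
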